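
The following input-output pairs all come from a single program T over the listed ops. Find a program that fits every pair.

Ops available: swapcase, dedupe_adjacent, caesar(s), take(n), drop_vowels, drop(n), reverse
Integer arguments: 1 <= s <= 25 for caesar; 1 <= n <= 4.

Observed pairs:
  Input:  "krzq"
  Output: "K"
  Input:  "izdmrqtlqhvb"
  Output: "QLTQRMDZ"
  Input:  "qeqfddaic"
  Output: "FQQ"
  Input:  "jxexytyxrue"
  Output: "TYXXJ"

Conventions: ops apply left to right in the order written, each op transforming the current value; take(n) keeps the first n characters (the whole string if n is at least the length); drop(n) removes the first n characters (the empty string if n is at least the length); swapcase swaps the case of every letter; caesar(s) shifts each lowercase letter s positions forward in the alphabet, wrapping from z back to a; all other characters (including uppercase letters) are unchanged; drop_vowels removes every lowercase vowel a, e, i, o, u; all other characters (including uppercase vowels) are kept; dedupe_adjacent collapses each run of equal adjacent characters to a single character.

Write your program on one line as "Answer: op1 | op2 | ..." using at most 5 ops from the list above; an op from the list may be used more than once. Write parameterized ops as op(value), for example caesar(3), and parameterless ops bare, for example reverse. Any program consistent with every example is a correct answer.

drop_vowels | reverse | drop(3) | swapcase

Check, running the answer program on each example:
  "krzq" -> "krzq" -> "qzrk" -> "k" -> "K"
  "izdmrqtlqhvb" -> "zdmrqtlqhvb" -> "bvhqltqrmdz" -> "qltqrmdz" -> "QLTQRMDZ"
  "qeqfddaic" -> "qqfddc" -> "cddfqq" -> "fqq" -> "FQQ"
  "jxexytyxrue" -> "jxxytyxr" -> "rxytyxxj" -> "tyxxj" -> "TYXXJ"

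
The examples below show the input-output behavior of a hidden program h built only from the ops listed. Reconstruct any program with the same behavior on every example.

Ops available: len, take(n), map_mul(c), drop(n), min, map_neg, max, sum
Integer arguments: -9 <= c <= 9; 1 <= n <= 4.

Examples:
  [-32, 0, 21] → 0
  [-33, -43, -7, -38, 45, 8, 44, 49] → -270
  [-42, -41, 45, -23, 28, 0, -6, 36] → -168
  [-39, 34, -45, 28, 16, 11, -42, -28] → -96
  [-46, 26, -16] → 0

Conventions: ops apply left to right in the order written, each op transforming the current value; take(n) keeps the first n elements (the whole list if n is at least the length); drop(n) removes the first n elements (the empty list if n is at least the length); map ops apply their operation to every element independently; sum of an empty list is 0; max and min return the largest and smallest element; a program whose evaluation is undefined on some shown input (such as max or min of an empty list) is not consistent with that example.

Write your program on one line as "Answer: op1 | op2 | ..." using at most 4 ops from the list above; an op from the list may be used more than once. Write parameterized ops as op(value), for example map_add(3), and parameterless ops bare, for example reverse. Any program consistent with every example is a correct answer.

drop(4) | map_mul(-6) | take(1) | sum

Check, running the answer program on each example:
  [-32, 0, 21] -> [] -> [] -> [] -> 0
  [-33, -43, -7, -38, 45, 8, 44, 49] -> [45, 8, 44, 49] -> [-270, -48, -264, -294] -> [-270] -> -270
  [-42, -41, 45, -23, 28, 0, -6, 36] -> [28, 0, -6, 36] -> [-168, 0, 36, -216] -> [-168] -> -168
  [-39, 34, -45, 28, 16, 11, -42, -28] -> [16, 11, -42, -28] -> [-96, -66, 252, 168] -> [-96] -> -96
  [-46, 26, -16] -> [] -> [] -> [] -> 0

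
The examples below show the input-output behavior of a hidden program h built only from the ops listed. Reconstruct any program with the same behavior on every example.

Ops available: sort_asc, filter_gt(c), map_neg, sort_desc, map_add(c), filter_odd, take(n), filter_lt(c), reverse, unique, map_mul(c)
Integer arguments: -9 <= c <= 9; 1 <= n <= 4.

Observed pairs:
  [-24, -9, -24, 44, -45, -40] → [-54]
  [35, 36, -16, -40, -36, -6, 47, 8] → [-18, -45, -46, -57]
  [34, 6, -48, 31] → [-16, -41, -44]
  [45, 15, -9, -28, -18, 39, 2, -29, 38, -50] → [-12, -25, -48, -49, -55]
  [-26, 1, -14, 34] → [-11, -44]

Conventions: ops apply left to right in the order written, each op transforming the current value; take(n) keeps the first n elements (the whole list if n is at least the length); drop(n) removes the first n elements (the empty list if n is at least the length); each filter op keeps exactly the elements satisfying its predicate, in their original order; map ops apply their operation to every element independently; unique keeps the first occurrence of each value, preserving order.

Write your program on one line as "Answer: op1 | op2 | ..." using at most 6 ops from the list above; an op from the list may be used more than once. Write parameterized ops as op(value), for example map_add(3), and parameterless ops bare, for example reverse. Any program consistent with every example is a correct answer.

sort_asc | map_add(7) | map_add(3) | map_neg | filter_lt(-5)

Check, running the answer program on each example:
  [-24, -9, -24, 44, -45, -40] -> [-45, -40, -24, -24, -9, 44] -> [-38, -33, -17, -17, -2, 51] -> [-35, -30, -14, -14, 1, 54] -> [35, 30, 14, 14, -1, -54] -> [-54]
  [35, 36, -16, -40, -36, -6, 47, 8] -> [-40, -36, -16, -6, 8, 35, 36, 47] -> [-33, -29, -9, 1, 15, 42, 43, 54] -> [-30, -26, -6, 4, 18, 45, 46, 57] -> [30, 26, 6, -4, -18, -45, -46, -57] -> [-18, -45, -46, -57]
  [34, 6, -48, 31] -> [-48, 6, 31, 34] -> [-41, 13, 38, 41] -> [-38, 16, 41, 44] -> [38, -16, -41, -44] -> [-16, -41, -44]
  [45, 15, -9, -28, -18, 39, 2, -29, 38, -50] -> [-50, -29, -28, -18, -9, 2, 15, 38, 39, 45] -> [-43, -22, -21, -11, -2, 9, 22, 45, 46, 52] -> [-40, -19, -18, -8, 1, 12, 25, 48, 49, 55] -> [40, 19, 18, 8, -1, -12, -25, -48, -49, -55] -> [-12, -25, -48, -49, -55]
  [-26, 1, -14, 34] -> [-26, -14, 1, 34] -> [-19, -7, 8, 41] -> [-16, -4, 11, 44] -> [16, 4, -11, -44] -> [-11, -44]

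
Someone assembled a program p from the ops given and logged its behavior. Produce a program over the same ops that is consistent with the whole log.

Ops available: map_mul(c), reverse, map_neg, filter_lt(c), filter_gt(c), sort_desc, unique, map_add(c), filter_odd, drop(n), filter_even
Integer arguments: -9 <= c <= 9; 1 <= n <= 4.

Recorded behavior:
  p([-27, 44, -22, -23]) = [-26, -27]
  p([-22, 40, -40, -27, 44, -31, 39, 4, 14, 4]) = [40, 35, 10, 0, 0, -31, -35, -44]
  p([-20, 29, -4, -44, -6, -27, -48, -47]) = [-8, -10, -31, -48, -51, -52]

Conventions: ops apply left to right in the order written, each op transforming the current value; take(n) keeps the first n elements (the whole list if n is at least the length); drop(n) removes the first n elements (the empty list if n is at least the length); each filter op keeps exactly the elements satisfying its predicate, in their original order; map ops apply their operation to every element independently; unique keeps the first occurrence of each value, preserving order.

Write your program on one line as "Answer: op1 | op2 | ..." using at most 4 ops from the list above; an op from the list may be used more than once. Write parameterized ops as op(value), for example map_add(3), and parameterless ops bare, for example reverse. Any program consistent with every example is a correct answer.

map_add(-4) | drop(2) | sort_desc

Check, running the answer program on each example:
  [-27, 44, -22, -23] -> [-31, 40, -26, -27] -> [-26, -27] -> [-26, -27]
  [-22, 40, -40, -27, 44, -31, 39, 4, 14, 4] -> [-26, 36, -44, -31, 40, -35, 35, 0, 10, 0] -> [-44, -31, 40, -35, 35, 0, 10, 0] -> [40, 35, 10, 0, 0, -31, -35, -44]
  [-20, 29, -4, -44, -6, -27, -48, -47] -> [-24, 25, -8, -48, -10, -31, -52, -51] -> [-8, -48, -10, -31, -52, -51] -> [-8, -10, -31, -48, -51, -52]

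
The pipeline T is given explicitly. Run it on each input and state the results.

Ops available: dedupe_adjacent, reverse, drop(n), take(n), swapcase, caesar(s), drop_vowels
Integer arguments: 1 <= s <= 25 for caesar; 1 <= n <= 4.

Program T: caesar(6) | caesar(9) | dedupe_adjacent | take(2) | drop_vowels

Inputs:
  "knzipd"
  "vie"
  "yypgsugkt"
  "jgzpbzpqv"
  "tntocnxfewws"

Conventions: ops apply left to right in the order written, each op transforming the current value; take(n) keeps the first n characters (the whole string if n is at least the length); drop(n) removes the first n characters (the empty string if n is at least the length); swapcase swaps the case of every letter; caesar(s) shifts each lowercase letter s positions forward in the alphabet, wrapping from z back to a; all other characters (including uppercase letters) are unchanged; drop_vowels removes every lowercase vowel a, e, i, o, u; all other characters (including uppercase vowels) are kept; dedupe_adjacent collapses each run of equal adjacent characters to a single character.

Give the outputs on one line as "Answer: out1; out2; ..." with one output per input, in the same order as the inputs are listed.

Execution, op by op:
  "knzipd" -> "qtfovj" -> "zcoxes" -> "zcoxes" -> "zc" -> "zc"
  "vie" -> "bok" -> "kxt" -> "kxt" -> "kx" -> "kx"
  "yypgsugkt" -> "eevmyamqz" -> "nnevhjvzi" -> "nevhjvzi" -> "ne" -> "n"
  "jgzpbzpqv" -> "pmfvhfvwb" -> "yvoeqoefk" -> "yvoeqoefk" -> "yv" -> "yv"
  "tntocnxfewws" -> "ztzuitdlkccy" -> "icidrcmutllh" -> "icidrcmutlh" -> "ic" -> "c"

"zc"; "kx"; "n"; "yv"; "c"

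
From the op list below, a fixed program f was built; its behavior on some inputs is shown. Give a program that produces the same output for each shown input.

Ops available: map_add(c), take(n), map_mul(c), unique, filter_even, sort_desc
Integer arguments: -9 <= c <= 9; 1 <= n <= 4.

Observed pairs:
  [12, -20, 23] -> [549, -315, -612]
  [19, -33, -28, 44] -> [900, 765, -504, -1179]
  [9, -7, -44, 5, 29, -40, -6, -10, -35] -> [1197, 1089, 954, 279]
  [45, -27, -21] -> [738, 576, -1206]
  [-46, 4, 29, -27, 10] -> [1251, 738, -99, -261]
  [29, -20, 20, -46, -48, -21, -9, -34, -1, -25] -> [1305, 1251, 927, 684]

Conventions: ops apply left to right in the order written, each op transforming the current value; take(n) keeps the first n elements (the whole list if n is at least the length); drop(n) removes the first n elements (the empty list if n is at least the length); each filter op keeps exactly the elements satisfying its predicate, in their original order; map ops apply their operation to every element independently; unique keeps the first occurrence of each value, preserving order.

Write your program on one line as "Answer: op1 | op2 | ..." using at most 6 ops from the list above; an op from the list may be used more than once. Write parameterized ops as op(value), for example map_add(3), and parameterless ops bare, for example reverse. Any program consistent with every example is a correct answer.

map_mul(3) | map_add(-1) | map_mul(-9) | sort_desc | take(4)

Check, running the answer program on each example:
  [12, -20, 23] -> [36, -60, 69] -> [35, -61, 68] -> [-315, 549, -612] -> [549, -315, -612] -> [549, -315, -612]
  [19, -33, -28, 44] -> [57, -99, -84, 132] -> [56, -100, -85, 131] -> [-504, 900, 765, -1179] -> [900, 765, -504, -1179] -> [900, 765, -504, -1179]
  [9, -7, -44, 5, 29, -40, -6, -10, -35] -> [27, -21, -132, 15, 87, -120, -18, -30, -105] -> [26, -22, -133, 14, 86, -121, -19, -31, -106] -> [-234, 198, 1197, -126, -774, 1089, 171, 279, 954] -> [1197, 1089, 954, 279, 198, 171, -126, -234, -774] -> [1197, 1089, 954, 279]
  [45, -27, -21] -> [135, -81, -63] -> [134, -82, -64] -> [-1206, 738, 576] -> [738, 576, -1206] -> [738, 576, -1206]
  [-46, 4, 29, -27, 10] -> [-138, 12, 87, -81, 30] -> [-139, 11, 86, -82, 29] -> [1251, -99, -774, 738, -261] -> [1251, 738, -99, -261, -774] -> [1251, 738, -99, -261]
  [29, -20, 20, -46, -48, -21, -9, -34, -1, -25] -> [87, -60, 60, -138, -144, -63, -27, -102, -3, -75] -> [86, -61, 59, -139, -145, -64, -28, -103, -4, -76] -> [-774, 549, -531, 1251, 1305, 576, 252, 927, 36, 684] -> [1305, 1251, 927, 684, 576, 549, 252, 36, -531, -774] -> [1305, 1251, 927, 684]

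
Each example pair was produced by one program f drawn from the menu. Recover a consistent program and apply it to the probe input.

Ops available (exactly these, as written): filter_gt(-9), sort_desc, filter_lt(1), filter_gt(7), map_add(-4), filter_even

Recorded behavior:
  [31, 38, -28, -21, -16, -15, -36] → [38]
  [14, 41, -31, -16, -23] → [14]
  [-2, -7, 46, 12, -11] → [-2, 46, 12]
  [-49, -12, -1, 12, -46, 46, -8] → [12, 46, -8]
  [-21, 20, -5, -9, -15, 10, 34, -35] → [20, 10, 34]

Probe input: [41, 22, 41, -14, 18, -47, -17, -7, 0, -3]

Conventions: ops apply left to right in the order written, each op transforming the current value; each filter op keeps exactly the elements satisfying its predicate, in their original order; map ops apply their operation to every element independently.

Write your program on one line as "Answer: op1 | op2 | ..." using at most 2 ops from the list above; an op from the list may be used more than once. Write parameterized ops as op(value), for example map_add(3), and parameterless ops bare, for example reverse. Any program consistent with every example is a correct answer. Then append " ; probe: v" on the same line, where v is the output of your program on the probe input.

filter_gt(-9) | filter_even ; probe: [22, 18, 0]

Check, running the answer program on each example:
  [31, 38, -28, -21, -16, -15, -36] -> [31, 38] -> [38]
  [14, 41, -31, -16, -23] -> [14, 41] -> [14]
  [-2, -7, 46, 12, -11] -> [-2, -7, 46, 12] -> [-2, 46, 12]
  [-49, -12, -1, 12, -46, 46, -8] -> [-1, 12, 46, -8] -> [12, 46, -8]
  [-21, 20, -5, -9, -15, 10, 34, -35] -> [20, -5, 10, 34] -> [20, 10, 34]
  probe: [41, 22, 41, -14, 18, -47, -17, -7, 0, -3] -> [41, 22, 41, 18, -7, 0, -3] -> [22, 18, 0]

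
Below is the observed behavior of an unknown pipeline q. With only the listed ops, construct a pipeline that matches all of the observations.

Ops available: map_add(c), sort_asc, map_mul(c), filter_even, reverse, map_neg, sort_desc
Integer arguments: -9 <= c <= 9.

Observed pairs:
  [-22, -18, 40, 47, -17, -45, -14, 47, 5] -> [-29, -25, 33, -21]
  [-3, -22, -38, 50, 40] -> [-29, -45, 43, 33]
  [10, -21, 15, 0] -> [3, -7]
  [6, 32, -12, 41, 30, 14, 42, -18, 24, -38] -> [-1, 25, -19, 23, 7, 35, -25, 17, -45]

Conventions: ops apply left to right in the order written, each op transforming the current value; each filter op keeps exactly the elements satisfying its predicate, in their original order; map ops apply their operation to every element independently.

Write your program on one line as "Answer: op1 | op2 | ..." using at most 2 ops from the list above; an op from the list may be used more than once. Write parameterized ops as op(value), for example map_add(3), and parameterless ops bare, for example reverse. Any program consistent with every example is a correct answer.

filter_even | map_add(-7)

Check, running the answer program on each example:
  [-22, -18, 40, 47, -17, -45, -14, 47, 5] -> [-22, -18, 40, -14] -> [-29, -25, 33, -21]
  [-3, -22, -38, 50, 40] -> [-22, -38, 50, 40] -> [-29, -45, 43, 33]
  [10, -21, 15, 0] -> [10, 0] -> [3, -7]
  [6, 32, -12, 41, 30, 14, 42, -18, 24, -38] -> [6, 32, -12, 30, 14, 42, -18, 24, -38] -> [-1, 25, -19, 23, 7, 35, -25, 17, -45]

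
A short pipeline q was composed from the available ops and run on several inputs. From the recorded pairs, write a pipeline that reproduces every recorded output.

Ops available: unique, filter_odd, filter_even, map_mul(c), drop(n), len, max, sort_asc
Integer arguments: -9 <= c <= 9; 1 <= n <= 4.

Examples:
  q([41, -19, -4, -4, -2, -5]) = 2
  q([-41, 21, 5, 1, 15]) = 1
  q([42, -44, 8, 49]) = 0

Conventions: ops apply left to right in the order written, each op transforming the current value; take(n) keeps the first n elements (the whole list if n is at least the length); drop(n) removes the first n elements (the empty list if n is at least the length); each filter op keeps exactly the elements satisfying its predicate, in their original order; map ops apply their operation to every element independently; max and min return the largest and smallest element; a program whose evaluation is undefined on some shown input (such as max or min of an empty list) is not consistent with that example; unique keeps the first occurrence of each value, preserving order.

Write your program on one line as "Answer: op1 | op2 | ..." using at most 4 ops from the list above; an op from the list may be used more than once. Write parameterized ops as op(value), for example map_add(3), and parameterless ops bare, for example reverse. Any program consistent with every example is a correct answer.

map_mul(8) | drop(4) | len

Check, running the answer program on each example:
  [41, -19, -4, -4, -2, -5] -> [328, -152, -32, -32, -16, -40] -> [-16, -40] -> 2
  [-41, 21, 5, 1, 15] -> [-328, 168, 40, 8, 120] -> [120] -> 1
  [42, -44, 8, 49] -> [336, -352, 64, 392] -> [] -> 0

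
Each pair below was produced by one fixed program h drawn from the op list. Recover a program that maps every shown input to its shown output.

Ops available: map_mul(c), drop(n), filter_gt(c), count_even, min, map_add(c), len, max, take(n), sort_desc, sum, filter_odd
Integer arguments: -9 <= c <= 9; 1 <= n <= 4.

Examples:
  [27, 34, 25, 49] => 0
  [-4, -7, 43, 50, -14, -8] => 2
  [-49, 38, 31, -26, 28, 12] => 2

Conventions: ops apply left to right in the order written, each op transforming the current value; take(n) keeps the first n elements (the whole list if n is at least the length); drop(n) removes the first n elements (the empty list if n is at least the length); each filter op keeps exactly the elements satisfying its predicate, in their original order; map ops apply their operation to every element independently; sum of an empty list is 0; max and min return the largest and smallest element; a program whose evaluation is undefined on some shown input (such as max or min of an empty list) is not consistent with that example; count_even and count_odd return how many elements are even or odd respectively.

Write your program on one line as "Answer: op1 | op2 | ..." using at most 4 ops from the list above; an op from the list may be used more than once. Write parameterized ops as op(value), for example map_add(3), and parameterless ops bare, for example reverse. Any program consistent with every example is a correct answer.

drop(1) | drop(3) | sort_desc | len

Check, running the answer program on each example:
  [27, 34, 25, 49] -> [34, 25, 49] -> [] -> [] -> 0
  [-4, -7, 43, 50, -14, -8] -> [-7, 43, 50, -14, -8] -> [-14, -8] -> [-8, -14] -> 2
  [-49, 38, 31, -26, 28, 12] -> [38, 31, -26, 28, 12] -> [28, 12] -> [28, 12] -> 2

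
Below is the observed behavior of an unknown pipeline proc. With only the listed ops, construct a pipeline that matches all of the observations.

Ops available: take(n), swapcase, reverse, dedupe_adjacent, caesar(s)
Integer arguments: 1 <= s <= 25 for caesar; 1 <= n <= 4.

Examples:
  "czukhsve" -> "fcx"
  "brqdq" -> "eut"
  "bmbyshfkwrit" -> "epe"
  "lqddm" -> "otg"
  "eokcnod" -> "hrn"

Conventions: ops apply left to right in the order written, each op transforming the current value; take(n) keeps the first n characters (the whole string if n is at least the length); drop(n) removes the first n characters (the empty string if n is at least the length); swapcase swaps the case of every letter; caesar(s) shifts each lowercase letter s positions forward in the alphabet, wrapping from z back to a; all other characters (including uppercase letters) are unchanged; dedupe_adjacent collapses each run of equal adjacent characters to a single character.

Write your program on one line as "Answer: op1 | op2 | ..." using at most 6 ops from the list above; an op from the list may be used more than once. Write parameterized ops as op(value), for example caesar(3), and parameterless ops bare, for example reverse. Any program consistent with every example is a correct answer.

reverse | dedupe_adjacent | reverse | take(4) | take(3) | caesar(3)

Check, running the answer program on each example:
  "czukhsve" -> "evshkuzc" -> "evshkuzc" -> "czukhsve" -> "czuk" -> "czu" -> "fcx"
  "brqdq" -> "qdqrb" -> "qdqrb" -> "brqdq" -> "brqd" -> "brq" -> "eut"
  "bmbyshfkwrit" -> "tirwkfhsybmb" -> "tirwkfhsybmb" -> "bmbyshfkwrit" -> "bmby" -> "bmb" -> "epe"
  "lqddm" -> "mddql" -> "mdql" -> "lqdm" -> "lqdm" -> "lqd" -> "otg"
  "eokcnod" -> "donckoe" -> "donckoe" -> "eokcnod" -> "eokc" -> "eok" -> "hrn"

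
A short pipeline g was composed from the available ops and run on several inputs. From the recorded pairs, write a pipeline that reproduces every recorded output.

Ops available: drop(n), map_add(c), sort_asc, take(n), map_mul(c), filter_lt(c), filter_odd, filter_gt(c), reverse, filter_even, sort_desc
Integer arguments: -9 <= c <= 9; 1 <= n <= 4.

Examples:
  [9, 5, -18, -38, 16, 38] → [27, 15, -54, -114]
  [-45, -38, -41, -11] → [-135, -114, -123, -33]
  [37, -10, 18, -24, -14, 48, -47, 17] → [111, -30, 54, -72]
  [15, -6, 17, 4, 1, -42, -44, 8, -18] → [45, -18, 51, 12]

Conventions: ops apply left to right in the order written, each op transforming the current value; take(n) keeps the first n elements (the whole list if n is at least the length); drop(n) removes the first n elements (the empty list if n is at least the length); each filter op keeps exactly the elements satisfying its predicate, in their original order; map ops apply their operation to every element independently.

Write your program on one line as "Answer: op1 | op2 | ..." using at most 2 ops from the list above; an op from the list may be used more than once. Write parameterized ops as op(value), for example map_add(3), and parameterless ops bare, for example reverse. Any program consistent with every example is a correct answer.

map_mul(3) | take(4)

Check, running the answer program on each example:
  [9, 5, -18, -38, 16, 38] -> [27, 15, -54, -114, 48, 114] -> [27, 15, -54, -114]
  [-45, -38, -41, -11] -> [-135, -114, -123, -33] -> [-135, -114, -123, -33]
  [37, -10, 18, -24, -14, 48, -47, 17] -> [111, -30, 54, -72, -42, 144, -141, 51] -> [111, -30, 54, -72]
  [15, -6, 17, 4, 1, -42, -44, 8, -18] -> [45, -18, 51, 12, 3, -126, -132, 24, -54] -> [45, -18, 51, 12]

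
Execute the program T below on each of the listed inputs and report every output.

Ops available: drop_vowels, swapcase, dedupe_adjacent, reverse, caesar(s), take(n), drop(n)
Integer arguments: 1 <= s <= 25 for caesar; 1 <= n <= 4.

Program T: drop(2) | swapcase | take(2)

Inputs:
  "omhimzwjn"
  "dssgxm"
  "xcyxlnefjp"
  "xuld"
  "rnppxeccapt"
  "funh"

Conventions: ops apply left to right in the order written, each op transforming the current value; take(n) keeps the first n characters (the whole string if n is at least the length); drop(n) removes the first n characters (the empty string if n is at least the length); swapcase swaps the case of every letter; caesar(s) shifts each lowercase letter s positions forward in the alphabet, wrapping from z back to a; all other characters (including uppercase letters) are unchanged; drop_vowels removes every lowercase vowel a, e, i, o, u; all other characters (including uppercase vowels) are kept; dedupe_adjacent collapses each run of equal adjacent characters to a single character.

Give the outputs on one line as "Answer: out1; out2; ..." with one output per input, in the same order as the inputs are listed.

Execution, op by op:
  "omhimzwjn" -> "himzwjn" -> "HIMZWJN" -> "HI"
  "dssgxm" -> "sgxm" -> "SGXM" -> "SG"
  "xcyxlnefjp" -> "yxlnefjp" -> "YXLNEFJP" -> "YX"
  "xuld" -> "ld" -> "LD" -> "LD"
  "rnppxeccapt" -> "ppxeccapt" -> "PPXECCAPT" -> "PP"
  "funh" -> "nh" -> "NH" -> "NH"

"HI"; "SG"; "YX"; "LD"; "PP"; "NH"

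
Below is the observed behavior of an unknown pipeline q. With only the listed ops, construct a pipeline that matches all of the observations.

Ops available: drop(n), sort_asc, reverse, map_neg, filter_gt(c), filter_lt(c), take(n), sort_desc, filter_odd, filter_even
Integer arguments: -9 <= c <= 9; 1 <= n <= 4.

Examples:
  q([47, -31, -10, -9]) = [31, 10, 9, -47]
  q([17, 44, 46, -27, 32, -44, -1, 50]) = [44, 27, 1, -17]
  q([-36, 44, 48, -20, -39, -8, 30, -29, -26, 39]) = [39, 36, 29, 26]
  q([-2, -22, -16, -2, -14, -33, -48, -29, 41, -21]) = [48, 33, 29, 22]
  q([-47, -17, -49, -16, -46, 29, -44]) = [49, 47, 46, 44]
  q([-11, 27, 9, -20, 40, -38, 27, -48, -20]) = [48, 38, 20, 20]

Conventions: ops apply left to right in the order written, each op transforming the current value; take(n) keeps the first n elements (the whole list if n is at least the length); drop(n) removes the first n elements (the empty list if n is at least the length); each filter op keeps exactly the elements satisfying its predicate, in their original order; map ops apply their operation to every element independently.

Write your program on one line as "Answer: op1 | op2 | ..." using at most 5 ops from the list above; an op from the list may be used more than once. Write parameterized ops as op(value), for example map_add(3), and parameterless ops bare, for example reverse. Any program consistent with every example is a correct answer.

reverse | sort_asc | map_neg | take(4)

Check, running the answer program on each example:
  [47, -31, -10, -9] -> [-9, -10, -31, 47] -> [-31, -10, -9, 47] -> [31, 10, 9, -47] -> [31, 10, 9, -47]
  [17, 44, 46, -27, 32, -44, -1, 50] -> [50, -1, -44, 32, -27, 46, 44, 17] -> [-44, -27, -1, 17, 32, 44, 46, 50] -> [44, 27, 1, -17, -32, -44, -46, -50] -> [44, 27, 1, -17]
  [-36, 44, 48, -20, -39, -8, 30, -29, -26, 39] -> [39, -26, -29, 30, -8, -39, -20, 48, 44, -36] -> [-39, -36, -29, -26, -20, -8, 30, 39, 44, 48] -> [39, 36, 29, 26, 20, 8, -30, -39, -44, -48] -> [39, 36, 29, 26]
  [-2, -22, -16, -2, -14, -33, -48, -29, 41, -21] -> [-21, 41, -29, -48, -33, -14, -2, -16, -22, -2] -> [-48, -33, -29, -22, -21, -16, -14, -2, -2, 41] -> [48, 33, 29, 22, 21, 16, 14, 2, 2, -41] -> [48, 33, 29, 22]
  [-47, -17, -49, -16, -46, 29, -44] -> [-44, 29, -46, -16, -49, -17, -47] -> [-49, -47, -46, -44, -17, -16, 29] -> [49, 47, 46, 44, 17, 16, -29] -> [49, 47, 46, 44]
  [-11, 27, 9, -20, 40, -38, 27, -48, -20] -> [-20, -48, 27, -38, 40, -20, 9, 27, -11] -> [-48, -38, -20, -20, -11, 9, 27, 27, 40] -> [48, 38, 20, 20, 11, -9, -27, -27, -40] -> [48, 38, 20, 20]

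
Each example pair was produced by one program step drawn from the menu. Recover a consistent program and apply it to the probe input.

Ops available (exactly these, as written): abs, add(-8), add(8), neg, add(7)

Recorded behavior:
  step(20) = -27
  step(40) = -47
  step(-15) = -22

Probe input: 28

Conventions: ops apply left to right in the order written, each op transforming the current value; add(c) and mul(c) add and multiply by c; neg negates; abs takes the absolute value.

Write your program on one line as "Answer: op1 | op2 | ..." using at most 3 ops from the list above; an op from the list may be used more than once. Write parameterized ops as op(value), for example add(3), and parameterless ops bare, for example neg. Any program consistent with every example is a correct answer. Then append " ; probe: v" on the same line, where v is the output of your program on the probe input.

abs | add(7) | neg ; probe: -35

Check, running the answer program on each example:
  20 -> 20 -> 27 -> -27
  40 -> 40 -> 47 -> -47
  -15 -> 15 -> 22 -> -22
  probe: 28 -> 28 -> 35 -> -35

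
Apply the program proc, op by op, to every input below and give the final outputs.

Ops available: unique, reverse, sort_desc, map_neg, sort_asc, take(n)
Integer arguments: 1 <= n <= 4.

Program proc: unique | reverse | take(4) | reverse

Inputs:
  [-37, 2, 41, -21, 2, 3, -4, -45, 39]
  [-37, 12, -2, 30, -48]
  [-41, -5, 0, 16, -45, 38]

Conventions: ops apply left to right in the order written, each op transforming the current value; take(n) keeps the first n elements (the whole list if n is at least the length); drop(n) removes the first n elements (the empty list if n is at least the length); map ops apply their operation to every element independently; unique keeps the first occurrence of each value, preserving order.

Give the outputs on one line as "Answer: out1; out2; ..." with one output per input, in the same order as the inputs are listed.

[3, -4, -45, 39]; [12, -2, 30, -48]; [0, 16, -45, 38]

Execution, op by op:
  [-37, 2, 41, -21, 2, 3, -4, -45, 39] -> [-37, 2, 41, -21, 3, -4, -45, 39] -> [39, -45, -4, 3, -21, 41, 2, -37] -> [39, -45, -4, 3] -> [3, -4, -45, 39]
  [-37, 12, -2, 30, -48] -> [-37, 12, -2, 30, -48] -> [-48, 30, -2, 12, -37] -> [-48, 30, -2, 12] -> [12, -2, 30, -48]
  [-41, -5, 0, 16, -45, 38] -> [-41, -5, 0, 16, -45, 38] -> [38, -45, 16, 0, -5, -41] -> [38, -45, 16, 0] -> [0, 16, -45, 38]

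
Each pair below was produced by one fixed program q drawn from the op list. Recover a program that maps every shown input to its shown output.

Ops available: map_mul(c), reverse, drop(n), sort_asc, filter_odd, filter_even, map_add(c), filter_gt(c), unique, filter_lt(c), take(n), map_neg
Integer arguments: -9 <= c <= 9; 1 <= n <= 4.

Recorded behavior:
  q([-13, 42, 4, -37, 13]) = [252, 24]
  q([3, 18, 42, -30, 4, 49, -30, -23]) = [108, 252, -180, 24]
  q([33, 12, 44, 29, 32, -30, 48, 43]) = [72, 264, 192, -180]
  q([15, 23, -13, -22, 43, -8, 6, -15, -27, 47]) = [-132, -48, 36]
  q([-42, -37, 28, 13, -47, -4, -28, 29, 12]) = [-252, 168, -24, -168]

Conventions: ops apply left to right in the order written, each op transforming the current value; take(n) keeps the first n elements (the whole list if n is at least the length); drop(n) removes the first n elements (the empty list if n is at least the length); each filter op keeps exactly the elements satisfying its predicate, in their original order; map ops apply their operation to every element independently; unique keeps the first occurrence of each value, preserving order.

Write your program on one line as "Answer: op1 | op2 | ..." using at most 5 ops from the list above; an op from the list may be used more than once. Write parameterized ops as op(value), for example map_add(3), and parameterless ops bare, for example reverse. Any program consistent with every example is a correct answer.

filter_even | unique | take(4) | map_mul(6)

Check, running the answer program on each example:
  [-13, 42, 4, -37, 13] -> [42, 4] -> [42, 4] -> [42, 4] -> [252, 24]
  [3, 18, 42, -30, 4, 49, -30, -23] -> [18, 42, -30, 4, -30] -> [18, 42, -30, 4] -> [18, 42, -30, 4] -> [108, 252, -180, 24]
  [33, 12, 44, 29, 32, -30, 48, 43] -> [12, 44, 32, -30, 48] -> [12, 44, 32, -30, 48] -> [12, 44, 32, -30] -> [72, 264, 192, -180]
  [15, 23, -13, -22, 43, -8, 6, -15, -27, 47] -> [-22, -8, 6] -> [-22, -8, 6] -> [-22, -8, 6] -> [-132, -48, 36]
  [-42, -37, 28, 13, -47, -4, -28, 29, 12] -> [-42, 28, -4, -28, 12] -> [-42, 28, -4, -28, 12] -> [-42, 28, -4, -28] -> [-252, 168, -24, -168]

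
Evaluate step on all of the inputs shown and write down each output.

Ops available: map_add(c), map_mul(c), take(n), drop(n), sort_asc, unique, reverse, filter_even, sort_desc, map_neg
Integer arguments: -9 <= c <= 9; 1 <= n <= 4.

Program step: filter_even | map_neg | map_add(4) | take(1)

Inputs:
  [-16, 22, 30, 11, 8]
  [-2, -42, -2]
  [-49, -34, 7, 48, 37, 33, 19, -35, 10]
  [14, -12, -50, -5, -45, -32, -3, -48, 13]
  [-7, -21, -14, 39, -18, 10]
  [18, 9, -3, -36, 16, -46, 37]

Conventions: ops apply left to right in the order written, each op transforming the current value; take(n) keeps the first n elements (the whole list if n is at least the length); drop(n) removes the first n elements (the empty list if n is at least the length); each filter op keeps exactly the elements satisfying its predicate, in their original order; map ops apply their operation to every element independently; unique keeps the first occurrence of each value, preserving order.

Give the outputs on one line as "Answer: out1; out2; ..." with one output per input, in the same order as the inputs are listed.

[20]; [6]; [38]; [-10]; [18]; [-14]

Execution, op by op:
  [-16, 22, 30, 11, 8] -> [-16, 22, 30, 8] -> [16, -22, -30, -8] -> [20, -18, -26, -4] -> [20]
  [-2, -42, -2] -> [-2, -42, -2] -> [2, 42, 2] -> [6, 46, 6] -> [6]
  [-49, -34, 7, 48, 37, 33, 19, -35, 10] -> [-34, 48, 10] -> [34, -48, -10] -> [38, -44, -6] -> [38]
  [14, -12, -50, -5, -45, -32, -3, -48, 13] -> [14, -12, -50, -32, -48] -> [-14, 12, 50, 32, 48] -> [-10, 16, 54, 36, 52] -> [-10]
  [-7, -21, -14, 39, -18, 10] -> [-14, -18, 10] -> [14, 18, -10] -> [18, 22, -6] -> [18]
  [18, 9, -3, -36, 16, -46, 37] -> [18, -36, 16, -46] -> [-18, 36, -16, 46] -> [-14, 40, -12, 50] -> [-14]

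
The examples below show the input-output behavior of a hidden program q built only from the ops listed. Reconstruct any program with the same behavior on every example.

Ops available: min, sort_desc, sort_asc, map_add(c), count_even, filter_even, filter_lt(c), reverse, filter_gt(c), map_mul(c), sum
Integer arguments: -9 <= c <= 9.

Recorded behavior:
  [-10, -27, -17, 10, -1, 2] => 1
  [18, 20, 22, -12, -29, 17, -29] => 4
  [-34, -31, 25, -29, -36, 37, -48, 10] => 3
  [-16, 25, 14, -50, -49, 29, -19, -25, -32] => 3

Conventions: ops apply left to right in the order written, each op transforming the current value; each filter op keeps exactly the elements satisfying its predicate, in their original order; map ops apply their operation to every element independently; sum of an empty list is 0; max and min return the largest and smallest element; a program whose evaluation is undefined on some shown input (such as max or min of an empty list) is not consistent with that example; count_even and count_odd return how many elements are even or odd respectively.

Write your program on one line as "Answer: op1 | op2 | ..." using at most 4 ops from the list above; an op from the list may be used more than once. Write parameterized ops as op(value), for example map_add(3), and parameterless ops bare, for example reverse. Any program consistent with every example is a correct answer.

filter_gt(3) | map_mul(-4) | sort_desc | count_even

Check, running the answer program on each example:
  [-10, -27, -17, 10, -1, 2] -> [10] -> [-40] -> [-40] -> 1
  [18, 20, 22, -12, -29, 17, -29] -> [18, 20, 22, 17] -> [-72, -80, -88, -68] -> [-68, -72, -80, -88] -> 4
  [-34, -31, 25, -29, -36, 37, -48, 10] -> [25, 37, 10] -> [-100, -148, -40] -> [-40, -100, -148] -> 3
  [-16, 25, 14, -50, -49, 29, -19, -25, -32] -> [25, 14, 29] -> [-100, -56, -116] -> [-56, -100, -116] -> 3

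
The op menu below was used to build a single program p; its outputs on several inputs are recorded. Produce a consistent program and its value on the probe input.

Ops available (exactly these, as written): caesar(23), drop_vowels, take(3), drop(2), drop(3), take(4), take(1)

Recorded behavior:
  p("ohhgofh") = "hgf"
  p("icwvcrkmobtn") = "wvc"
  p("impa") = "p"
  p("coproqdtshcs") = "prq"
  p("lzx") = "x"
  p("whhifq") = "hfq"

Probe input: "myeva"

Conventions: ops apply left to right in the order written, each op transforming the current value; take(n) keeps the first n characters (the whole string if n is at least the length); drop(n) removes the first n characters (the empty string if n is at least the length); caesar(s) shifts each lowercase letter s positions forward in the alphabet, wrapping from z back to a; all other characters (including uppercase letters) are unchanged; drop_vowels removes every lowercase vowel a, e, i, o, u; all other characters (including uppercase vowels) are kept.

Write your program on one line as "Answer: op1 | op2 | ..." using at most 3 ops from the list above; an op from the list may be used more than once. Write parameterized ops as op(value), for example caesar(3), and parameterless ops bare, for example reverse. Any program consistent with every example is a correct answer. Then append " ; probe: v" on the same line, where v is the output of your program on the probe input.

drop(2) | drop_vowels | take(3) ; probe: "v"

Check, running the answer program on each example:
  "ohhgofh" -> "hgofh" -> "hgfh" -> "hgf"
  "icwvcrkmobtn" -> "wvcrkmobtn" -> "wvcrkmbtn" -> "wvc"
  "impa" -> "pa" -> "p" -> "p"
  "coproqdtshcs" -> "proqdtshcs" -> "prqdtshcs" -> "prq"
  "lzx" -> "x" -> "x" -> "x"
  "whhifq" -> "hifq" -> "hfq" -> "hfq"
  probe: "myeva" -> "eva" -> "v" -> "v"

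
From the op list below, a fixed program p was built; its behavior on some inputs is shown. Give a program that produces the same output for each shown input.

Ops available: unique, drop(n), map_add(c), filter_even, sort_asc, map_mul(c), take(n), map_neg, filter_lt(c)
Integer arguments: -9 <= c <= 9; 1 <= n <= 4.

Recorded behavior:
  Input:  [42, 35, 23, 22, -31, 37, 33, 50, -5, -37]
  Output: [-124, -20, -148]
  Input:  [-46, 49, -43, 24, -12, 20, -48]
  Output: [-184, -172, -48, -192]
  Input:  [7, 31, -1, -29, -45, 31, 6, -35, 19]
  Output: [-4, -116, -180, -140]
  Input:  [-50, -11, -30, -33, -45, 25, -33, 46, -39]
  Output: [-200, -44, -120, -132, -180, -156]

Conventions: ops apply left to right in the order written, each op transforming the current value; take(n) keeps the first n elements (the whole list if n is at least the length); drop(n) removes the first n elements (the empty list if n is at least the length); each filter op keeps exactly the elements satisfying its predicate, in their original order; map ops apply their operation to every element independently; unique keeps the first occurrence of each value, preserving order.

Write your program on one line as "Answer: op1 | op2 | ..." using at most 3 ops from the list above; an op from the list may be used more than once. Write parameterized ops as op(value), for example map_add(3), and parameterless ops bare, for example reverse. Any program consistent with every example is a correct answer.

filter_lt(3) | map_mul(4) | unique

Check, running the answer program on each example:
  [42, 35, 23, 22, -31, 37, 33, 50, -5, -37] -> [-31, -5, -37] -> [-124, -20, -148] -> [-124, -20, -148]
  [-46, 49, -43, 24, -12, 20, -48] -> [-46, -43, -12, -48] -> [-184, -172, -48, -192] -> [-184, -172, -48, -192]
  [7, 31, -1, -29, -45, 31, 6, -35, 19] -> [-1, -29, -45, -35] -> [-4, -116, -180, -140] -> [-4, -116, -180, -140]
  [-50, -11, -30, -33, -45, 25, -33, 46, -39] -> [-50, -11, -30, -33, -45, -33, -39] -> [-200, -44, -120, -132, -180, -132, -156] -> [-200, -44, -120, -132, -180, -156]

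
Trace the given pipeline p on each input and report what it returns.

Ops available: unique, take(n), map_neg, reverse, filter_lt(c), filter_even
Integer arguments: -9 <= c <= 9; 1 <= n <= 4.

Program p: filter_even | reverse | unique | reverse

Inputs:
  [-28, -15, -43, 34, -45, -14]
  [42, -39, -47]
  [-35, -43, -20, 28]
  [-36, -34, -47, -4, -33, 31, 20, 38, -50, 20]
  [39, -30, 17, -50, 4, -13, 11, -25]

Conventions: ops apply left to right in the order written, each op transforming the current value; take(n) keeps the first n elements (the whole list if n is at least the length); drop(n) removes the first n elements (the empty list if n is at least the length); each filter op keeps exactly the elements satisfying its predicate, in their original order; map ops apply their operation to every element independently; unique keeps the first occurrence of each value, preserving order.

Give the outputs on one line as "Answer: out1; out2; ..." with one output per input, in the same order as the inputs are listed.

[-28, 34, -14]; [42]; [-20, 28]; [-36, -34, -4, 38, -50, 20]; [-30, -50, 4]

Execution, op by op:
  [-28, -15, -43, 34, -45, -14] -> [-28, 34, -14] -> [-14, 34, -28] -> [-14, 34, -28] -> [-28, 34, -14]
  [42, -39, -47] -> [42] -> [42] -> [42] -> [42]
  [-35, -43, -20, 28] -> [-20, 28] -> [28, -20] -> [28, -20] -> [-20, 28]
  [-36, -34, -47, -4, -33, 31, 20, 38, -50, 20] -> [-36, -34, -4, 20, 38, -50, 20] -> [20, -50, 38, 20, -4, -34, -36] -> [20, -50, 38, -4, -34, -36] -> [-36, -34, -4, 38, -50, 20]
  [39, -30, 17, -50, 4, -13, 11, -25] -> [-30, -50, 4] -> [4, -50, -30] -> [4, -50, -30] -> [-30, -50, 4]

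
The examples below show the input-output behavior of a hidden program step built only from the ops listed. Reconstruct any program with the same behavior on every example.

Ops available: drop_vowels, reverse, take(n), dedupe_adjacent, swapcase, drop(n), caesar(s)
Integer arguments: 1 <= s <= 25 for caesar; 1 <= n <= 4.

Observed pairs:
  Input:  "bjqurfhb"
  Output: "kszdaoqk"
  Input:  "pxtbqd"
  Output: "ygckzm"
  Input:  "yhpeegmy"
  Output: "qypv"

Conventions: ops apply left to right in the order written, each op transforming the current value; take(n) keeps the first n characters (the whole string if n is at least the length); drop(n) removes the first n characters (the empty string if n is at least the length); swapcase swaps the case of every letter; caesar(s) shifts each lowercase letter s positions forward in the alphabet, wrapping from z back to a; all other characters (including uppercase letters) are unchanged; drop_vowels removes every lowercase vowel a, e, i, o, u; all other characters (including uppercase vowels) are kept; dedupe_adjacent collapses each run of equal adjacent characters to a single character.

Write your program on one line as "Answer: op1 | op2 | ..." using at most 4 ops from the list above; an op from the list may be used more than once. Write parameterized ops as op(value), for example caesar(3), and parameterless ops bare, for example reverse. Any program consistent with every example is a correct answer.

dedupe_adjacent | caesar(16) | drop_vowels | caesar(19)

Check, running the answer program on each example:
  "bjqurfhb" -> "bjqurfhb" -> "rzgkhvxr" -> "rzgkhvxr" -> "kszdaoqk"
  "pxtbqd" -> "pxtbqd" -> "fnjrgt" -> "fnjrgt" -> "ygckzm"
  "yhpeegmy" -> "yhpegmy" -> "oxfuwco" -> "xfwc" -> "qypv"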